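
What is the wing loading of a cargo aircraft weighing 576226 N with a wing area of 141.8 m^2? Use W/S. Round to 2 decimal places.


Step 1: Wing loading = W / S = 576226 / 141.8
Step 2: Wing loading = 4063.65 N/m^2

4063.65


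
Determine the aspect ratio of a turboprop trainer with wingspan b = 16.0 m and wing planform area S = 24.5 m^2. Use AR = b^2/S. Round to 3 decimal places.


Step 1: b^2 = 16.0^2 = 256.0
Step 2: AR = 256.0 / 24.5 = 10.449

10.449


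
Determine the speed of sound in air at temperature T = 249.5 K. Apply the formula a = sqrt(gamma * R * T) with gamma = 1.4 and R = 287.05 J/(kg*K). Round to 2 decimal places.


Step 1: gamma * R * T = 1.4 * 287.05 * 249.5 = 100266.565
Step 2: a = sqrt(100266.565) = 316.65 m/s

316.65


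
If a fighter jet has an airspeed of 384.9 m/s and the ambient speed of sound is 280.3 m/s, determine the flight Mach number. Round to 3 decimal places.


Step 1: M = V / a = 384.9 / 280.3
Step 2: M = 1.373

1.373


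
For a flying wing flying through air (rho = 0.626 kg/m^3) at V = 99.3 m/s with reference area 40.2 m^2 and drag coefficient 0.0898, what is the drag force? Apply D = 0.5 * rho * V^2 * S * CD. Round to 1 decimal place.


Step 1: Dynamic pressure q = 0.5 * 0.626 * 99.3^2 = 3086.3334 Pa
Step 2: Drag D = q * S * CD = 3086.3334 * 40.2 * 0.0898
Step 3: D = 11141.5 N

11141.5


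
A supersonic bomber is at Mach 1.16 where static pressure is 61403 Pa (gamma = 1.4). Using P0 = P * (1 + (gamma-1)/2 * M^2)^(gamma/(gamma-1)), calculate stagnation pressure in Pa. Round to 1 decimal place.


Step 1: (gamma-1)/2 * M^2 = 0.2 * 1.3456 = 0.26912
Step 2: 1 + 0.26912 = 1.26912
Step 3: Exponent gamma/(gamma-1) = 3.5
Step 4: P0 = 61403 * 1.26912^3.5 = 141399.9 Pa

141399.9


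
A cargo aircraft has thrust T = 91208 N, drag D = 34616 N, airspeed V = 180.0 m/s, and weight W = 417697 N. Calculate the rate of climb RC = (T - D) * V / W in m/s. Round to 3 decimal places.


Step 1: Excess thrust = T - D = 91208 - 34616 = 56592 N
Step 2: Excess power = 56592 * 180.0 = 10186560.0 W
Step 3: RC = 10186560.0 / 417697 = 24.387 m/s

24.387


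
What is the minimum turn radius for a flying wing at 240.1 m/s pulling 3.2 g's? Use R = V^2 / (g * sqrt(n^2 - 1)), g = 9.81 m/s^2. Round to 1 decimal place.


Step 1: V^2 = 240.1^2 = 57648.01
Step 2: n^2 - 1 = 3.2^2 - 1 = 9.24
Step 3: sqrt(9.24) = 3.039737
Step 4: R = 57648.01 / (9.81 * 3.039737) = 1933.2 m

1933.2


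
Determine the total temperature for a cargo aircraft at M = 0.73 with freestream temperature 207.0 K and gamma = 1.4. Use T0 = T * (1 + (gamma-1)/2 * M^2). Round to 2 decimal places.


Step 1: (gamma-1)/2 = 0.2
Step 2: M^2 = 0.5329
Step 3: 1 + 0.2 * 0.5329 = 1.10658
Step 4: T0 = 207.0 * 1.10658 = 229.06 K

229.06


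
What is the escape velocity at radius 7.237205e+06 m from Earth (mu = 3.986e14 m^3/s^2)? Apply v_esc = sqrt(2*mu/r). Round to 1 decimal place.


Step 1: 2*mu/r = 2 * 3.986e14 / 7.237205e+06 = 110153021.7812
Step 2: v_esc = sqrt(110153021.7812) = 10495.4 m/s

10495.4


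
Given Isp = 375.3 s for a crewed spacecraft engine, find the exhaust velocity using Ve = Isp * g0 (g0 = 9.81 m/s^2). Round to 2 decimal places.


Step 1: Ve = Isp * g0 = 375.3 * 9.81
Step 2: Ve = 3681.69 m/s

3681.69


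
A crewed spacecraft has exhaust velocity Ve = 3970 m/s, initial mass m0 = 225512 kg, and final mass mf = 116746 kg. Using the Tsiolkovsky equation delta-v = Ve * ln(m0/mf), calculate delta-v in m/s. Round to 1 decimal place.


Step 1: Mass ratio m0/mf = 225512 / 116746 = 1.931646
Step 2: ln(1.931646) = 0.658373
Step 3: delta-v = 3970 * 0.658373 = 2613.7 m/s

2613.7


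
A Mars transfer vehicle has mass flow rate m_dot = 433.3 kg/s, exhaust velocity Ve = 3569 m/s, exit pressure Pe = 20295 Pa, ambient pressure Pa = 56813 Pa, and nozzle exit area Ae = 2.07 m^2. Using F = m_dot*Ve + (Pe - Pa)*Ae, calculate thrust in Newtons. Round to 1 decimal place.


Step 1: Momentum thrust = m_dot * Ve = 433.3 * 3569 = 1546447.7 N
Step 2: Pressure thrust = (Pe - Pa) * Ae = (20295 - 56813) * 2.07 = -75592.26 N
Step 3: Total thrust F = 1546447.7 + -75592.26 = 1470855.4 N

1470855.4


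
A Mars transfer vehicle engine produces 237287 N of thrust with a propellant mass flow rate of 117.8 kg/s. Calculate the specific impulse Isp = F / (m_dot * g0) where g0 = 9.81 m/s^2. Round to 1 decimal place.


Step 1: m_dot * g0 = 117.8 * 9.81 = 1155.62
Step 2: Isp = 237287 / 1155.62 = 205.3 s

205.3


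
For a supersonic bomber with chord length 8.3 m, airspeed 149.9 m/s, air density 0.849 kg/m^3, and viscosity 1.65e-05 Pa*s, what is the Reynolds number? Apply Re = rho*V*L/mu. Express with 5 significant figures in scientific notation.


Step 1: Numerator = rho * V * L = 0.849 * 149.9 * 8.3 = 1056.30033
Step 2: Re = 1056.30033 / 1.65e-05
Step 3: Re = 6.4018e+07

6.4018e+07


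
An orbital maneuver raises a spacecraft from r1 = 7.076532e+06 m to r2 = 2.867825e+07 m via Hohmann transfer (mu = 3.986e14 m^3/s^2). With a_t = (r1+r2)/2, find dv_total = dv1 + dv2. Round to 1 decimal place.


Step 1: Transfer semi-major axis a_t = (7.076532e+06 + 2.867825e+07) / 2 = 1.787739e+07 m
Step 2: v1 (circular at r1) = sqrt(mu/r1) = 7505.13 m/s
Step 3: v_t1 = sqrt(mu*(2/r1 - 1/a_t)) = 9505.67 m/s
Step 4: dv1 = |9505.67 - 7505.13| = 2000.54 m/s
Step 5: v2 (circular at r2) = 3728.14 m/s, v_t2 = 2345.58 m/s
Step 6: dv2 = |3728.14 - 2345.58| = 1382.56 m/s
Step 7: Total delta-v = 2000.54 + 1382.56 = 3383.1 m/s

3383.1


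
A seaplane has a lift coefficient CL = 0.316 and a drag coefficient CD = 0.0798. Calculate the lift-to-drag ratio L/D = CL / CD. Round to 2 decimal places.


Step 1: L/D = CL / CD = 0.316 / 0.0798
Step 2: L/D = 3.96

3.96


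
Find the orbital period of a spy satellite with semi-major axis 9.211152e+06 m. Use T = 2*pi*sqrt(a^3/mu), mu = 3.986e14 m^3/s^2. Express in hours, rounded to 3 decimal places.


Step 1: a^3 / mu = 7.815231e+20 / 3.986e14 = 1.960670e+06
Step 2: sqrt(1.960670e+06) = 1400.2393 s
Step 3: T = 2*pi * 1400.2393 = 8797.96 s
Step 4: T in hours = 8797.96 / 3600 = 2.444 hours

2.444


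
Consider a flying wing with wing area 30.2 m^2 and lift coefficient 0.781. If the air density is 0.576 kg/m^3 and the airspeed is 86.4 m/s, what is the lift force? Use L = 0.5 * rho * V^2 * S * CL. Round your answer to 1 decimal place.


Step 1: Calculate dynamic pressure q = 0.5 * 0.576 * 86.4^2 = 0.5 * 0.576 * 7464.96 = 2149.9085 Pa
Step 2: Multiply by wing area and lift coefficient: L = 2149.9085 * 30.2 * 0.781
Step 3: L = 64927.2361 * 0.781 = 50708.2 N

50708.2


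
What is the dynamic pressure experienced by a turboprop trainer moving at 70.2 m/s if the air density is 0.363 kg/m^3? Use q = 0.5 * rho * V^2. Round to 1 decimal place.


Step 1: V^2 = 70.2^2 = 4928.04
Step 2: q = 0.5 * 0.363 * 4928.04
Step 3: q = 894.4 Pa

894.4


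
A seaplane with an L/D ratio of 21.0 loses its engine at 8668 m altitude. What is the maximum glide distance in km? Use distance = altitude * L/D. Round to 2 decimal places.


Step 1: Glide distance = altitude * L/D = 8668 * 21.0 = 182028.0 m
Step 2: Convert to km: 182028.0 / 1000 = 182.03 km

182.03


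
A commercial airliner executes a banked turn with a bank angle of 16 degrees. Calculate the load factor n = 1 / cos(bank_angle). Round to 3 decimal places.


Step 1: Convert 16 degrees to radians = 0.279253
Step 2: cos(16 deg) = 0.961262
Step 3: n = 1 / 0.961262 = 1.040

1.040


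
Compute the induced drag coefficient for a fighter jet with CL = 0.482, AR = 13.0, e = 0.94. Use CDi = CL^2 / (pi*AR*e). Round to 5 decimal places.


Step 1: CL^2 = 0.482^2 = 0.232324
Step 2: pi * AR * e = 3.14159 * 13.0 * 0.94 = 38.390262
Step 3: CDi = 0.232324 / 38.390262 = 0.00605

0.00605


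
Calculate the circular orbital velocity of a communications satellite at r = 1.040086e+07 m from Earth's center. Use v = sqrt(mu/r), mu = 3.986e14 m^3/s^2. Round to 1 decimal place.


Step 1: mu / r = 3.986e14 / 1.040086e+07 = 38323753.9973
Step 2: v = sqrt(38323753.9973) = 6190.6 m/s

6190.6


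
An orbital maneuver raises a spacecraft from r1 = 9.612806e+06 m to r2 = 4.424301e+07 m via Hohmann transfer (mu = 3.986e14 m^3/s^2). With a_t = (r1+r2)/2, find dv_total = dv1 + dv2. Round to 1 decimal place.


Step 1: Transfer semi-major axis a_t = (9.612806e+06 + 4.424301e+07) / 2 = 2.692791e+07 m
Step 2: v1 (circular at r1) = sqrt(mu/r1) = 6439.37 m/s
Step 3: v_t1 = sqrt(mu*(2/r1 - 1/a_t)) = 8254.0 m/s
Step 4: dv1 = |8254.0 - 6439.37| = 1814.63 m/s
Step 5: v2 (circular at r2) = 3001.56 m/s, v_t2 = 1793.37 m/s
Step 6: dv2 = |3001.56 - 1793.37| = 1208.18 m/s
Step 7: Total delta-v = 1814.63 + 1208.18 = 3022.8 m/s

3022.8


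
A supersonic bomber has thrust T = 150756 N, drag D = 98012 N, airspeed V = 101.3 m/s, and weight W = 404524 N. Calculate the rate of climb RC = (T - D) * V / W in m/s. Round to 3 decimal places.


Step 1: Excess thrust = T - D = 150756 - 98012 = 52744 N
Step 2: Excess power = 52744 * 101.3 = 5342967.2 W
Step 3: RC = 5342967.2 / 404524 = 13.208 m/s

13.208


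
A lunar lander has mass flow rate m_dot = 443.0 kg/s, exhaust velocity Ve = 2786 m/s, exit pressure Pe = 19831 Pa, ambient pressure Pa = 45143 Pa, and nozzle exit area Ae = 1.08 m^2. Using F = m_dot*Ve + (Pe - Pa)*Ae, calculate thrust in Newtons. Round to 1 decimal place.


Step 1: Momentum thrust = m_dot * Ve = 443.0 * 2786 = 1234198.0 N
Step 2: Pressure thrust = (Pe - Pa) * Ae = (19831 - 45143) * 1.08 = -27336.96 N
Step 3: Total thrust F = 1234198.0 + -27336.96 = 1206861.0 N

1206861.0


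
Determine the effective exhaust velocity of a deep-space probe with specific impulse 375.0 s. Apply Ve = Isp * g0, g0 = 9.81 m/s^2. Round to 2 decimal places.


Step 1: Ve = Isp * g0 = 375.0 * 9.81
Step 2: Ve = 3678.75 m/s

3678.75


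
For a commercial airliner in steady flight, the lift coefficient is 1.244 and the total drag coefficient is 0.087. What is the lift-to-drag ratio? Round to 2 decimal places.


Step 1: L/D = CL / CD = 1.244 / 0.087
Step 2: L/D = 14.30

14.30


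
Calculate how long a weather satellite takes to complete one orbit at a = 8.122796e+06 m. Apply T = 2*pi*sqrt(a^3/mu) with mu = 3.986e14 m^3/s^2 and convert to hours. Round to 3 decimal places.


Step 1: a^3 / mu = 5.359406e+20 / 3.986e14 = 1.344557e+06
Step 2: sqrt(1.344557e+06) = 1159.5505 s
Step 3: T = 2*pi * 1159.5505 = 7285.67 s
Step 4: T in hours = 7285.67 / 3600 = 2.024 hours

2.024


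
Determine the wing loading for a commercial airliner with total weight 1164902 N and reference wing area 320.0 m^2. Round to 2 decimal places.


Step 1: Wing loading = W / S = 1164902 / 320.0
Step 2: Wing loading = 3640.32 N/m^2

3640.32


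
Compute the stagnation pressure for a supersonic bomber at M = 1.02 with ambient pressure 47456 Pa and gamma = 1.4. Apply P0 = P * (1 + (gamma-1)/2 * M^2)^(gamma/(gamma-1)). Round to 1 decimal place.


Step 1: (gamma-1)/2 * M^2 = 0.2 * 1.0404 = 0.20808
Step 2: 1 + 0.20808 = 1.20808
Step 3: Exponent gamma/(gamma-1) = 3.5
Step 4: P0 = 47456 * 1.20808^3.5 = 91965.7 Pa

91965.7


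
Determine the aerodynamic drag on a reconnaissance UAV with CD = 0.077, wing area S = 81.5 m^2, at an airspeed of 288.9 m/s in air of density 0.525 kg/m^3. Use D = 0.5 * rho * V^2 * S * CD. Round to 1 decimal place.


Step 1: Dynamic pressure q = 0.5 * 0.525 * 288.9^2 = 21909.0926 Pa
Step 2: Drag D = q * S * CD = 21909.0926 * 81.5 * 0.077
Step 3: D = 137490.5 N

137490.5


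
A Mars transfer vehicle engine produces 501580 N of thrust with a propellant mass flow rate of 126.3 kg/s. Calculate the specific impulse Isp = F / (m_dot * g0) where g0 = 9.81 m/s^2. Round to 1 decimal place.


Step 1: m_dot * g0 = 126.3 * 9.81 = 1239.0
Step 2: Isp = 501580 / 1239.0 = 404.8 s

404.8


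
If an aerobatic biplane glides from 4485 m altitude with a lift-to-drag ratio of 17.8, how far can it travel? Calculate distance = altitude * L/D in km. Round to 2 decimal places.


Step 1: Glide distance = altitude * L/D = 4485 * 17.8 = 79833.0 m
Step 2: Convert to km: 79833.0 / 1000 = 79.83 km

79.83


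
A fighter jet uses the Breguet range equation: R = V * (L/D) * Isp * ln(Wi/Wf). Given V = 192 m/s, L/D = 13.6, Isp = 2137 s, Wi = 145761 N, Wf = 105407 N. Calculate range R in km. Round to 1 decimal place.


Step 1: Coefficient = V * (L/D) * Isp = 192 * 13.6 * 2137 = 5580134.4 m
Step 2: Wi/Wf = 145761 / 105407 = 1.38284
Step 3: ln(1.38284) = 0.324139
Step 4: R = 5580134.4 * 0.324139 = 1808740.6 m = 1808.7 km

1808.7


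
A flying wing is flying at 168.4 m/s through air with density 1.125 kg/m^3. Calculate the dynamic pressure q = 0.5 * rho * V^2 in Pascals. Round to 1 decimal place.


Step 1: V^2 = 168.4^2 = 28358.56
Step 2: q = 0.5 * 1.125 * 28358.56
Step 3: q = 15951.7 Pa

15951.7


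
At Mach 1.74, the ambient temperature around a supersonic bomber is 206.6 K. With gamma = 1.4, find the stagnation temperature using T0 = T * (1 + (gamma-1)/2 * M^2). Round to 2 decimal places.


Step 1: (gamma-1)/2 = 0.2
Step 2: M^2 = 3.0276
Step 3: 1 + 0.2 * 3.0276 = 1.60552
Step 4: T0 = 206.6 * 1.60552 = 331.70 K

331.70


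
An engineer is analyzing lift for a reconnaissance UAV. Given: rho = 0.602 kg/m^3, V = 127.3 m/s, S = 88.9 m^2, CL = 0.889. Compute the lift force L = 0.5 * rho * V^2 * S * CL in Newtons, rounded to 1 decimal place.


Step 1: Calculate dynamic pressure q = 0.5 * 0.602 * 127.3^2 = 0.5 * 0.602 * 16205.29 = 4877.7923 Pa
Step 2: Multiply by wing area and lift coefficient: L = 4877.7923 * 88.9 * 0.889
Step 3: L = 433635.7346 * 0.889 = 385502.2 N

385502.2


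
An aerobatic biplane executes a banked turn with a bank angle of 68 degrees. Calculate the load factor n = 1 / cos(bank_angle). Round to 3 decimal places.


Step 1: Convert 68 degrees to radians = 1.186824
Step 2: cos(68 deg) = 0.374607
Step 3: n = 1 / 0.374607 = 2.669

2.669


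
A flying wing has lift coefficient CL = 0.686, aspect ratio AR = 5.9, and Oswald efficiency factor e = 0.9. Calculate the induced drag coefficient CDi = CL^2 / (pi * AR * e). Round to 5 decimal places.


Step 1: CL^2 = 0.686^2 = 0.470596
Step 2: pi * AR * e = 3.14159 * 5.9 * 0.9 = 16.681857
Step 3: CDi = 0.470596 / 16.681857 = 0.02821

0.02821


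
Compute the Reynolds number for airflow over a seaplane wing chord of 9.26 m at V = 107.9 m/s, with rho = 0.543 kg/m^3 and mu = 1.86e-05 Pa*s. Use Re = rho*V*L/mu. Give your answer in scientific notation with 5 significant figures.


Step 1: Numerator = rho * V * L = 0.543 * 107.9 * 9.26 = 542.540622
Step 2: Re = 542.540622 / 1.86e-05
Step 3: Re = 2.9169e+07

2.9169e+07


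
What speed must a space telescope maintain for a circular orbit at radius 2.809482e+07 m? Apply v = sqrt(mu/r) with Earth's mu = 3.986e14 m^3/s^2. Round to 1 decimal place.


Step 1: mu / r = 3.986e14 / 2.809482e+07 = 14187668.7589
Step 2: v = sqrt(14187668.7589) = 3766.7 m/s

3766.7


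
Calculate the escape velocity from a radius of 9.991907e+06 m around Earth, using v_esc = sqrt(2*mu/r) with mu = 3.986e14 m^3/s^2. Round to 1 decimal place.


Step 1: 2*mu/r = 2 * 3.986e14 / 9.991907e+06 = 79784569.6522
Step 2: v_esc = sqrt(79784569.6522) = 8932.2 m/s

8932.2


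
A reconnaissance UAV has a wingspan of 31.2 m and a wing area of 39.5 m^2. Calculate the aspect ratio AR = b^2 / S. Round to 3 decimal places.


Step 1: b^2 = 31.2^2 = 973.44
Step 2: AR = 973.44 / 39.5 = 24.644

24.644


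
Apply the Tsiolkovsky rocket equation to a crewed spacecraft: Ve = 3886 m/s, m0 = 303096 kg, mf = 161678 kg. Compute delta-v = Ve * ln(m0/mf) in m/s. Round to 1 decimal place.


Step 1: Mass ratio m0/mf = 303096 / 161678 = 1.874689
Step 2: ln(1.874689) = 0.628443
Step 3: delta-v = 3886 * 0.628443 = 2442.1 m/s

2442.1


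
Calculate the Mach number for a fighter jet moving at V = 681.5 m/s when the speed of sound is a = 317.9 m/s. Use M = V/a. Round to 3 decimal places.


Step 1: M = V / a = 681.5 / 317.9
Step 2: M = 2.144

2.144


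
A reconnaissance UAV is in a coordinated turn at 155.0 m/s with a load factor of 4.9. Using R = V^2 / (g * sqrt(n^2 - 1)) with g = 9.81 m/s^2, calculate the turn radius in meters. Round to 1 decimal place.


Step 1: V^2 = 155.0^2 = 24025.0
Step 2: n^2 - 1 = 4.9^2 - 1 = 23.01
Step 3: sqrt(23.01) = 4.796874
Step 4: R = 24025.0 / (9.81 * 4.796874) = 510.5 m

510.5


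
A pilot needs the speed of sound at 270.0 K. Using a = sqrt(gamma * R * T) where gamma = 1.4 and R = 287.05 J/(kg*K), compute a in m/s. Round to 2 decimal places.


Step 1: gamma * R * T = 1.4 * 287.05 * 270.0 = 108504.9
Step 2: a = sqrt(108504.9) = 329.40 m/s

329.40


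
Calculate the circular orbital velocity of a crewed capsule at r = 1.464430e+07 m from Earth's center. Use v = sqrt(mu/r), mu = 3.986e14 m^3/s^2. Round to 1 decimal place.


Step 1: mu / r = 3.986e14 / 1.464430e+07 = 27218781.3689
Step 2: v = sqrt(27218781.3689) = 5217.2 m/s

5217.2


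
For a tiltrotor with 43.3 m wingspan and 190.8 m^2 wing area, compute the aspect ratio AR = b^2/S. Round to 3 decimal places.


Step 1: b^2 = 43.3^2 = 1874.89
Step 2: AR = 1874.89 / 190.8 = 9.826

9.826


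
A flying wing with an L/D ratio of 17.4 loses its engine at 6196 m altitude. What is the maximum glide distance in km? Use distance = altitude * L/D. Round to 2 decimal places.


Step 1: Glide distance = altitude * L/D = 6196 * 17.4 = 107810.4 m
Step 2: Convert to km: 107810.4 / 1000 = 107.81 km

107.81


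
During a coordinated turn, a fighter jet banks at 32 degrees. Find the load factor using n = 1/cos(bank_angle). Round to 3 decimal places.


Step 1: Convert 32 degrees to radians = 0.558505
Step 2: cos(32 deg) = 0.848048
Step 3: n = 1 / 0.848048 = 1.179

1.179


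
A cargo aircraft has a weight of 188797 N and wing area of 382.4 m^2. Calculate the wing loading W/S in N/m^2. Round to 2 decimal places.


Step 1: Wing loading = W / S = 188797 / 382.4
Step 2: Wing loading = 493.72 N/m^2

493.72


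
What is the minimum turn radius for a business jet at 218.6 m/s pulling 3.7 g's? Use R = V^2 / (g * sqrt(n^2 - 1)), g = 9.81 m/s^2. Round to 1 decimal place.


Step 1: V^2 = 218.6^2 = 47785.96
Step 2: n^2 - 1 = 3.7^2 - 1 = 12.69
Step 3: sqrt(12.69) = 3.562303
Step 4: R = 47785.96 / (9.81 * 3.562303) = 1367.4 m

1367.4


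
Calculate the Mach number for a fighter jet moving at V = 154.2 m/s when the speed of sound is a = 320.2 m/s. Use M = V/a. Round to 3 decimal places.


Step 1: M = V / a = 154.2 / 320.2
Step 2: M = 0.482

0.482


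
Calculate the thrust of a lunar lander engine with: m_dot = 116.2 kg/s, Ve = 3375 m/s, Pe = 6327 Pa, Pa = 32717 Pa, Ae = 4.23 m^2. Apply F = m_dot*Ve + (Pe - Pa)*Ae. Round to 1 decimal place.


Step 1: Momentum thrust = m_dot * Ve = 116.2 * 3375 = 392175.0 N
Step 2: Pressure thrust = (Pe - Pa) * Ae = (6327 - 32717) * 4.23 = -111629.70 N
Step 3: Total thrust F = 392175.0 + -111629.70 = 280545.3 N

280545.3


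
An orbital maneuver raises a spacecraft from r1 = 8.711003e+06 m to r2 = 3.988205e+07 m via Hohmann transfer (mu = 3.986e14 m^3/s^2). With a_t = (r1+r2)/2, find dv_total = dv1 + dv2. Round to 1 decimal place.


Step 1: Transfer semi-major axis a_t = (8.711003e+06 + 3.988205e+07) / 2 = 2.429653e+07 m
Step 2: v1 (circular at r1) = sqrt(mu/r1) = 6764.48 m/s
Step 3: v_t1 = sqrt(mu*(2/r1 - 1/a_t)) = 8666.65 m/s
Step 4: dv1 = |8666.65 - 6764.48| = 1902.17 m/s
Step 5: v2 (circular at r2) = 3161.4 m/s, v_t2 = 1892.96 m/s
Step 6: dv2 = |3161.4 - 1892.96| = 1268.44 m/s
Step 7: Total delta-v = 1902.17 + 1268.44 = 3170.6 m/s

3170.6


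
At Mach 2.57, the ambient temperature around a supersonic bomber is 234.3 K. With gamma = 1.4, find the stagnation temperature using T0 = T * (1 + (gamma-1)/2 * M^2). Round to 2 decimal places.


Step 1: (gamma-1)/2 = 0.2
Step 2: M^2 = 6.6049
Step 3: 1 + 0.2 * 6.6049 = 2.32098
Step 4: T0 = 234.3 * 2.32098 = 543.81 K

543.81


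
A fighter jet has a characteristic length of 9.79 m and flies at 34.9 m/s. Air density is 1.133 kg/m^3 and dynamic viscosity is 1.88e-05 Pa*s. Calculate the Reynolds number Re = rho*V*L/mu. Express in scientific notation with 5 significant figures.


Step 1: Numerator = rho * V * L = 1.133 * 34.9 * 9.79 = 387.113243
Step 2: Re = 387.113243 / 1.88e-05
Step 3: Re = 2.0591e+07

2.0591e+07


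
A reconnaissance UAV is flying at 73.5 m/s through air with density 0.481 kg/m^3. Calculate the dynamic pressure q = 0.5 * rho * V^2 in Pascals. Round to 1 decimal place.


Step 1: V^2 = 73.5^2 = 5402.25
Step 2: q = 0.5 * 0.481 * 5402.25
Step 3: q = 1299.2 Pa

1299.2


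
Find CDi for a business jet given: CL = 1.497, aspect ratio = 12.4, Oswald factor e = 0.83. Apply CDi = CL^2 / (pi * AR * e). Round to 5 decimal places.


Step 1: CL^2 = 1.497^2 = 2.241009
Step 2: pi * AR * e = 3.14159 * 12.4 * 0.83 = 32.333272
Step 3: CDi = 2.241009 / 32.333272 = 0.06931

0.06931


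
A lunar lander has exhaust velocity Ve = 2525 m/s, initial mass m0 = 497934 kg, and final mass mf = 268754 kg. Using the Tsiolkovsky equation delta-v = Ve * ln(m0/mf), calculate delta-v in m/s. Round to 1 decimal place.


Step 1: Mass ratio m0/mf = 497934 / 268754 = 1.85275
Step 2: ln(1.85275) = 0.616671
Step 3: delta-v = 2525 * 0.616671 = 1557.1 m/s

1557.1


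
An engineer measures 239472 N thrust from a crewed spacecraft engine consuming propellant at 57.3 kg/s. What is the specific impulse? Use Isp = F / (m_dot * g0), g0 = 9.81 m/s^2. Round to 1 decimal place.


Step 1: m_dot * g0 = 57.3 * 9.81 = 562.11
Step 2: Isp = 239472 / 562.11 = 426.0 s

426.0


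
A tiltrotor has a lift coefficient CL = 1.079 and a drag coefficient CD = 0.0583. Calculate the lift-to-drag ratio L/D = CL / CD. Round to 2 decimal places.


Step 1: L/D = CL / CD = 1.079 / 0.0583
Step 2: L/D = 18.51

18.51


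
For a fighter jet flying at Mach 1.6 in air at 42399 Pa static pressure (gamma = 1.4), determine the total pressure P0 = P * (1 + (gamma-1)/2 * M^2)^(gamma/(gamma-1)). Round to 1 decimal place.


Step 1: (gamma-1)/2 * M^2 = 0.2 * 2.56 = 0.512
Step 2: 1 + 0.512 = 1.512
Step 3: Exponent gamma/(gamma-1) = 3.5
Step 4: P0 = 42399 * 1.512^3.5 = 180213.3 Pa

180213.3


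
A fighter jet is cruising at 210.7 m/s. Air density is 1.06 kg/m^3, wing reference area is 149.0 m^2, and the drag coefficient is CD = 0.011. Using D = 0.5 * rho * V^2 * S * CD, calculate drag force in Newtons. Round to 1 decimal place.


Step 1: Dynamic pressure q = 0.5 * 1.06 * 210.7^2 = 23529.0797 Pa
Step 2: Drag D = q * S * CD = 23529.0797 * 149.0 * 0.011
Step 3: D = 38564.2 N

38564.2


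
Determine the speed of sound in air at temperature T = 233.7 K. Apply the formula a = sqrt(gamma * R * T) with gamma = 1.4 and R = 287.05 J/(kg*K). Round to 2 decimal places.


Step 1: gamma * R * T = 1.4 * 287.05 * 233.7 = 93917.019
Step 2: a = sqrt(93917.019) = 306.46 m/s

306.46


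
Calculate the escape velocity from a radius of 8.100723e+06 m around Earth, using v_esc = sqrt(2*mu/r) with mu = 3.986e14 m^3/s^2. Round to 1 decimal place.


Step 1: 2*mu/r = 2 * 3.986e14 / 8.100723e+06 = 98410968.9962
Step 2: v_esc = sqrt(98410968.9962) = 9920.2 m/s

9920.2


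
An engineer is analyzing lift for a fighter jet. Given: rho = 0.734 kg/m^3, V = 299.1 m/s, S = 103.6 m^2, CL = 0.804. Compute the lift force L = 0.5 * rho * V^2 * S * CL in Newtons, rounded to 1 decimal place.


Step 1: Calculate dynamic pressure q = 0.5 * 0.734 * 299.1^2 = 0.5 * 0.734 * 89460.81 = 32832.1173 Pa
Step 2: Multiply by wing area and lift coefficient: L = 32832.1173 * 103.6 * 0.804
Step 3: L = 3401407.3492 * 0.804 = 2734731.5 N

2734731.5


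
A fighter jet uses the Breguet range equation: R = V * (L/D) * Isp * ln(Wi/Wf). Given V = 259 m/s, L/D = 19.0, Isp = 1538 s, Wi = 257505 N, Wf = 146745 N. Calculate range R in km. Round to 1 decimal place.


Step 1: Coefficient = V * (L/D) * Isp = 259 * 19.0 * 1538 = 7568498.0 m
Step 2: Wi/Wf = 257505 / 146745 = 1.754779
Step 3: ln(1.754779) = 0.562343
Step 4: R = 7568498.0 * 0.562343 = 4256090.0 m = 4256.1 km

4256.1


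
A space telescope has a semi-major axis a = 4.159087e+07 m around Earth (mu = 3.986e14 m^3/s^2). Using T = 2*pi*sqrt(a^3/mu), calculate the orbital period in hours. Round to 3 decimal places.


Step 1: a^3 / mu = 7.194391e+22 / 3.986e14 = 1.804915e+08
Step 2: sqrt(1.804915e+08) = 13434.712 s
Step 3: T = 2*pi * 13434.712 = 84412.78 s
Step 4: T in hours = 84412.78 / 3600 = 23.448 hours

23.448


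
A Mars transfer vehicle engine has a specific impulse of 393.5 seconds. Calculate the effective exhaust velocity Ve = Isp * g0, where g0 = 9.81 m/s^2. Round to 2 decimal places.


Step 1: Ve = Isp * g0 = 393.5 * 9.81
Step 2: Ve = 3860.24 m/s

3860.24


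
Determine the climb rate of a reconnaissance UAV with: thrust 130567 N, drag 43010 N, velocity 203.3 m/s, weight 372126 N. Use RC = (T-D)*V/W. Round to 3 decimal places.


Step 1: Excess thrust = T - D = 130567 - 43010 = 87557 N
Step 2: Excess power = 87557 * 203.3 = 17800338.1 W
Step 3: RC = 17800338.1 / 372126 = 47.834 m/s

47.834


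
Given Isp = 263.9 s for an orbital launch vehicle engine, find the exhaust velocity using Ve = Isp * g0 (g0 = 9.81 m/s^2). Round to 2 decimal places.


Step 1: Ve = Isp * g0 = 263.9 * 9.81
Step 2: Ve = 2588.86 m/s

2588.86


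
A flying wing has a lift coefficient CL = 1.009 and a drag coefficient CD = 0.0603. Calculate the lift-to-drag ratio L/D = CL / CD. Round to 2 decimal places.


Step 1: L/D = CL / CD = 1.009 / 0.0603
Step 2: L/D = 16.73

16.73


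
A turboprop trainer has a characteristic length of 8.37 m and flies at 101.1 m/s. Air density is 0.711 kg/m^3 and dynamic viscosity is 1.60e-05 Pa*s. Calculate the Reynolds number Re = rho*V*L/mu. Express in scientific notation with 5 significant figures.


Step 1: Numerator = rho * V * L = 0.711 * 101.1 * 8.37 = 601.653177
Step 2: Re = 601.653177 / 1.60e-05
Step 3: Re = 3.7603e+07

3.7603e+07


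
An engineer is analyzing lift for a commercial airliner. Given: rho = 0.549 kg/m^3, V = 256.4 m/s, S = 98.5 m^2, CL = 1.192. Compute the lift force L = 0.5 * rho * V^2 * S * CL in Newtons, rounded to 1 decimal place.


Step 1: Calculate dynamic pressure q = 0.5 * 0.549 * 256.4^2 = 0.5 * 0.549 * 65740.96 = 18045.8935 Pa
Step 2: Multiply by wing area and lift coefficient: L = 18045.8935 * 98.5 * 1.192
Step 3: L = 1777520.5117 * 1.192 = 2118804.4 N

2118804.4


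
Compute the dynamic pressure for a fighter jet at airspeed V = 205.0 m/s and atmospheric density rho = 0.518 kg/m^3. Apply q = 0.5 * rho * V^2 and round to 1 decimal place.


Step 1: V^2 = 205.0^2 = 42025.0
Step 2: q = 0.5 * 0.518 * 42025.0
Step 3: q = 10884.5 Pa

10884.5


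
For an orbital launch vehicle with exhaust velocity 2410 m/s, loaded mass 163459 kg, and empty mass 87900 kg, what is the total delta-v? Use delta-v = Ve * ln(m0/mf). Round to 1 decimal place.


Step 1: Mass ratio m0/mf = 163459 / 87900 = 1.859602
Step 2: ln(1.859602) = 0.620362
Step 3: delta-v = 2410 * 0.620362 = 1495.1 m/s

1495.1


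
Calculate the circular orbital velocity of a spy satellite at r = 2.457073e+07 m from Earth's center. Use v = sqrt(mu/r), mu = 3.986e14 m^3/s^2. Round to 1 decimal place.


Step 1: mu / r = 3.986e14 / 2.457073e+07 = 16222554.2342
Step 2: v = sqrt(16222554.2342) = 4027.7 m/s

4027.7


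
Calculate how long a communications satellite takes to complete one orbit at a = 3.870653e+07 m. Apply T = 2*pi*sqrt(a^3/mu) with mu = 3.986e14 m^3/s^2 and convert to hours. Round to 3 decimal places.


Step 1: a^3 / mu = 5.798995e+22 / 3.986e14 = 1.454841e+08
Step 2: sqrt(1.454841e+08) = 12061.6775 s
Step 3: T = 2*pi * 12061.6775 = 75785.75 s
Step 4: T in hours = 75785.75 / 3600 = 21.052 hours

21.052


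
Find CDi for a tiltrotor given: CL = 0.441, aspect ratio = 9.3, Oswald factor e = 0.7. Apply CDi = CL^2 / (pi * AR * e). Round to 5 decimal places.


Step 1: CL^2 = 0.441^2 = 0.194481
Step 2: pi * AR * e = 3.14159 * 9.3 * 0.7 = 20.451768
Step 3: CDi = 0.194481 / 20.451768 = 0.00951

0.00951


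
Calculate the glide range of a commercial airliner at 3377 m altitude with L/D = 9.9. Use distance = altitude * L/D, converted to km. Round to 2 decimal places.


Step 1: Glide distance = altitude * L/D = 3377 * 9.9 = 33432.3 m
Step 2: Convert to km: 33432.3 / 1000 = 33.43 km

33.43


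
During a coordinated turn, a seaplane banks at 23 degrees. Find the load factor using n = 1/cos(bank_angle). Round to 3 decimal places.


Step 1: Convert 23 degrees to radians = 0.401426
Step 2: cos(23 deg) = 0.920505
Step 3: n = 1 / 0.920505 = 1.086

1.086


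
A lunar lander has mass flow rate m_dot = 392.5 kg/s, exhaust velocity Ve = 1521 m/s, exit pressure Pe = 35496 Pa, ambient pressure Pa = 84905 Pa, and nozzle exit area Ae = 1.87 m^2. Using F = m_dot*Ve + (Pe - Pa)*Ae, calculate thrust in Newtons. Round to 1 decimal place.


Step 1: Momentum thrust = m_dot * Ve = 392.5 * 1521 = 596992.5 N
Step 2: Pressure thrust = (Pe - Pa) * Ae = (35496 - 84905) * 1.87 = -92394.83 N
Step 3: Total thrust F = 596992.5 + -92394.83 = 504597.7 N

504597.7


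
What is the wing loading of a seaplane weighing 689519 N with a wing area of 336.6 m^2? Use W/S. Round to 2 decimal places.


Step 1: Wing loading = W / S = 689519 / 336.6
Step 2: Wing loading = 2048.48 N/m^2

2048.48


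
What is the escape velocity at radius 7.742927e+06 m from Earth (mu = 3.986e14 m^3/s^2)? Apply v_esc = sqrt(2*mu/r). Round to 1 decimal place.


Step 1: 2*mu/r = 2 * 3.986e14 / 7.742927e+06 = 102958480.6882
Step 2: v_esc = sqrt(102958480.6882) = 10146.8 m/s

10146.8


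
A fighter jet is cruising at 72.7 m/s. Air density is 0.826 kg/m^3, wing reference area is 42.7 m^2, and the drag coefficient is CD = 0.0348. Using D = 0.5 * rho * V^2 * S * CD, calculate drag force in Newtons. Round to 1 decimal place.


Step 1: Dynamic pressure q = 0.5 * 0.826 * 72.7^2 = 2182.8248 Pa
Step 2: Drag D = q * S * CD = 2182.8248 * 42.7 * 0.0348
Step 3: D = 3243.6 N

3243.6


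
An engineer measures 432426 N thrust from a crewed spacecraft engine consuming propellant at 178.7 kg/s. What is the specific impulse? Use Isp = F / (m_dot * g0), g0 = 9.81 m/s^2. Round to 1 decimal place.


Step 1: m_dot * g0 = 178.7 * 9.81 = 1753.05
Step 2: Isp = 432426 / 1753.05 = 246.7 s

246.7


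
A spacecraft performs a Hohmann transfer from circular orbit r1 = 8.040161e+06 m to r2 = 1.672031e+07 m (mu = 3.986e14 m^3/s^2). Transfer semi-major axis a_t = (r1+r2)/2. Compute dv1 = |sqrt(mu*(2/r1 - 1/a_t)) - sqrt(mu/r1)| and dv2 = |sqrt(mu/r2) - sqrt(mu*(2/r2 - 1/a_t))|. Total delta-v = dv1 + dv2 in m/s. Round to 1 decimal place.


Step 1: Transfer semi-major axis a_t = (8.040161e+06 + 1.672031e+07) / 2 = 1.238024e+07 m
Step 2: v1 (circular at r1) = sqrt(mu/r1) = 7041.03 m/s
Step 3: v_t1 = sqrt(mu*(2/r1 - 1/a_t)) = 8182.65 m/s
Step 4: dv1 = |8182.65 - 7041.03| = 1141.62 m/s
Step 5: v2 (circular at r2) = 4882.55 m/s, v_t2 = 3934.73 m/s
Step 6: dv2 = |4882.55 - 3934.73| = 947.82 m/s
Step 7: Total delta-v = 1141.62 + 947.82 = 2089.4 m/s

2089.4


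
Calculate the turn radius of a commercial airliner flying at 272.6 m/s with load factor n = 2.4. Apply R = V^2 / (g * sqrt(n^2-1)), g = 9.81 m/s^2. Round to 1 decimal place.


Step 1: V^2 = 272.6^2 = 74310.76
Step 2: n^2 - 1 = 2.4^2 - 1 = 4.76
Step 3: sqrt(4.76) = 2.181742
Step 4: R = 74310.76 / (9.81 * 2.181742) = 3472.0 m

3472.0


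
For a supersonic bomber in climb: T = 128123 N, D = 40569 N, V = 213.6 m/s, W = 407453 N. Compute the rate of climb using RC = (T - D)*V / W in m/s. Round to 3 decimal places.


Step 1: Excess thrust = T - D = 128123 - 40569 = 87554 N
Step 2: Excess power = 87554 * 213.6 = 18701534.4 W
Step 3: RC = 18701534.4 / 407453 = 45.899 m/s

45.899


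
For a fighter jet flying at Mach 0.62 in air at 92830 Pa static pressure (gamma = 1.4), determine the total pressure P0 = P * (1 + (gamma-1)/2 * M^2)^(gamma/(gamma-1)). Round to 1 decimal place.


Step 1: (gamma-1)/2 * M^2 = 0.2 * 0.3844 = 0.07688
Step 2: 1 + 0.07688 = 1.07688
Step 3: Exponent gamma/(gamma-1) = 3.5
Step 4: P0 = 92830 * 1.07688^3.5 = 120302.3 Pa

120302.3


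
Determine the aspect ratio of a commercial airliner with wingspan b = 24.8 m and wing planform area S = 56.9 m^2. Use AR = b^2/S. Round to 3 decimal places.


Step 1: b^2 = 24.8^2 = 615.04
Step 2: AR = 615.04 / 56.9 = 10.809

10.809


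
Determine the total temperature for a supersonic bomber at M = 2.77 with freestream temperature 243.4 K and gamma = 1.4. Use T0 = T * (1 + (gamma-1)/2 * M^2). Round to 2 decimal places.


Step 1: (gamma-1)/2 = 0.2
Step 2: M^2 = 7.6729
Step 3: 1 + 0.2 * 7.6729 = 2.53458
Step 4: T0 = 243.4 * 2.53458 = 616.92 K

616.92


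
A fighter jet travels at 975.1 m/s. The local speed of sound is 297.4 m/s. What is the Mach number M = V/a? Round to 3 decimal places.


Step 1: M = V / a = 975.1 / 297.4
Step 2: M = 3.279

3.279


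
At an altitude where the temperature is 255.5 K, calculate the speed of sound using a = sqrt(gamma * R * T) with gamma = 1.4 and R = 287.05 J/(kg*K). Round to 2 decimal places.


Step 1: gamma * R * T = 1.4 * 287.05 * 255.5 = 102677.785
Step 2: a = sqrt(102677.785) = 320.43 m/s

320.43


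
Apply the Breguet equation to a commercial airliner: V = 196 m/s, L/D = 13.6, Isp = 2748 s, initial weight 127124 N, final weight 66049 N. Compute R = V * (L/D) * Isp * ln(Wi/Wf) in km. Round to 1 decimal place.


Step 1: Coefficient = V * (L/D) * Isp = 196 * 13.6 * 2748 = 7325068.8 m
Step 2: Wi/Wf = 127124 / 66049 = 1.924692
Step 3: ln(1.924692) = 0.654766
Step 4: R = 7325068.8 * 0.654766 = 4796206.7 m = 4796.2 km

4796.2


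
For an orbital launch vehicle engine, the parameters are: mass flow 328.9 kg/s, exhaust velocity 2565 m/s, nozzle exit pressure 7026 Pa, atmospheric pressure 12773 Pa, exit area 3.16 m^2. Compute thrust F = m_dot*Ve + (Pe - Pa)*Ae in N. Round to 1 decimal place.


Step 1: Momentum thrust = m_dot * Ve = 328.9 * 2565 = 843628.5 N
Step 2: Pressure thrust = (Pe - Pa) * Ae = (7026 - 12773) * 3.16 = -18160.52 N
Step 3: Total thrust F = 843628.5 + -18160.52 = 825468.0 N

825468.0


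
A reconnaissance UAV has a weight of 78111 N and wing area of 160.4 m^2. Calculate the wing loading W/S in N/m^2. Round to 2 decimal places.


Step 1: Wing loading = W / S = 78111 / 160.4
Step 2: Wing loading = 486.98 N/m^2

486.98


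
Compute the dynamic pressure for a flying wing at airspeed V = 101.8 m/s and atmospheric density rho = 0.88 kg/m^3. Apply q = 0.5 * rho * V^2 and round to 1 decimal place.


Step 1: V^2 = 101.8^2 = 10363.24
Step 2: q = 0.5 * 0.88 * 10363.24
Step 3: q = 4559.8 Pa

4559.8


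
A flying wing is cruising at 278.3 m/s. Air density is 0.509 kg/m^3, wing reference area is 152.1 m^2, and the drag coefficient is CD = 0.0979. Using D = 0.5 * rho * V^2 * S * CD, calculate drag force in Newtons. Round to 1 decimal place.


Step 1: Dynamic pressure q = 0.5 * 0.509 * 278.3^2 = 19711.2515 Pa
Step 2: Drag D = q * S * CD = 19711.2515 * 152.1 * 0.0979
Step 3: D = 293512.2 N

293512.2


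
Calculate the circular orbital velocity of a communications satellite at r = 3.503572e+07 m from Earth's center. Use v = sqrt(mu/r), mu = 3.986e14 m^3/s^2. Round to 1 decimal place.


Step 1: mu / r = 3.986e14 / 3.503572e+07 = 11376960.4278
Step 2: v = sqrt(11376960.4278) = 3373.0 m/s

3373.0


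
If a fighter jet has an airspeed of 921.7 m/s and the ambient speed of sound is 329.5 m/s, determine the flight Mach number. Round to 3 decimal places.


Step 1: M = V / a = 921.7 / 329.5
Step 2: M = 2.797

2.797


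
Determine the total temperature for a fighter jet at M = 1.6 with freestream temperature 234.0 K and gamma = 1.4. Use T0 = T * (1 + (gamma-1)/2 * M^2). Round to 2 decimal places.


Step 1: (gamma-1)/2 = 0.2
Step 2: M^2 = 2.56
Step 3: 1 + 0.2 * 2.56 = 1.512
Step 4: T0 = 234.0 * 1.512 = 353.81 K

353.81


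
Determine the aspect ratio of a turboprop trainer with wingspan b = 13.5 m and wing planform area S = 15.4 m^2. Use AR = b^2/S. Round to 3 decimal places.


Step 1: b^2 = 13.5^2 = 182.25
Step 2: AR = 182.25 / 15.4 = 11.834

11.834


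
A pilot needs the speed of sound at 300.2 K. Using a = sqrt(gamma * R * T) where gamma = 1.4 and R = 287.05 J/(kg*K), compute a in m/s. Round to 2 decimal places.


Step 1: gamma * R * T = 1.4 * 287.05 * 300.2 = 120641.374
Step 2: a = sqrt(120641.374) = 347.33 m/s

347.33


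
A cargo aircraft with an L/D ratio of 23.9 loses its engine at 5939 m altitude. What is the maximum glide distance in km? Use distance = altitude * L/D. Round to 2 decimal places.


Step 1: Glide distance = altitude * L/D = 5939 * 23.9 = 141942.1 m
Step 2: Convert to km: 141942.1 / 1000 = 141.94 km

141.94


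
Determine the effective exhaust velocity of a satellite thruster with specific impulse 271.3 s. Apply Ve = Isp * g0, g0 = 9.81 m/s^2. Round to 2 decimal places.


Step 1: Ve = Isp * g0 = 271.3 * 9.81
Step 2: Ve = 2661.45 m/s

2661.45


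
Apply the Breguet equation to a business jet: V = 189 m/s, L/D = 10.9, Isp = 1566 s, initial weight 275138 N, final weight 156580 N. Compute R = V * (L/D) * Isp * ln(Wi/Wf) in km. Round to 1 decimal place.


Step 1: Coefficient = V * (L/D) * Isp = 189 * 10.9 * 1566 = 3226116.6 m
Step 2: Wi/Wf = 275138 / 156580 = 1.757172
Step 3: ln(1.757172) = 0.563706
Step 4: R = 3226116.6 * 0.563706 = 1818580.4 m = 1818.6 km

1818.6


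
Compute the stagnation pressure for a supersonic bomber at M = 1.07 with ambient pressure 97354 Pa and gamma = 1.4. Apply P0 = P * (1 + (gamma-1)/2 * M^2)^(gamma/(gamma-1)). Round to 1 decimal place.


Step 1: (gamma-1)/2 * M^2 = 0.2 * 1.1449 = 0.22898
Step 2: 1 + 0.22898 = 1.22898
Step 3: Exponent gamma/(gamma-1) = 3.5
Step 4: P0 = 97354 * 1.22898^3.5 = 200336.8 Pa

200336.8


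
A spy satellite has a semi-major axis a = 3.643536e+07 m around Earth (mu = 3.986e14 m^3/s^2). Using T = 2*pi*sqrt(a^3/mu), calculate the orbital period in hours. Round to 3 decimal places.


Step 1: a^3 / mu = 4.836923e+22 / 3.986e14 = 1.213478e+08
Step 2: sqrt(1.213478e+08) = 11015.7977 s
Step 3: T = 2*pi * 11015.7977 = 69214.3 s
Step 4: T in hours = 69214.3 / 3600 = 19.226 hours

19.226


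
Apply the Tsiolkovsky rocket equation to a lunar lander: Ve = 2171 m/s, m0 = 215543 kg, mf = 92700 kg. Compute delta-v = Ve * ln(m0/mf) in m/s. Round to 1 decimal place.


Step 1: Mass ratio m0/mf = 215543 / 92700 = 2.325167
Step 2: ln(2.325167) = 0.843792
Step 3: delta-v = 2171 * 0.843792 = 1831.9 m/s

1831.9


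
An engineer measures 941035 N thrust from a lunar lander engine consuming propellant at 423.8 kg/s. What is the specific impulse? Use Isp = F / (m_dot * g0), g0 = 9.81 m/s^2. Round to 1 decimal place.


Step 1: m_dot * g0 = 423.8 * 9.81 = 4157.48
Step 2: Isp = 941035 / 4157.48 = 226.3 s

226.3


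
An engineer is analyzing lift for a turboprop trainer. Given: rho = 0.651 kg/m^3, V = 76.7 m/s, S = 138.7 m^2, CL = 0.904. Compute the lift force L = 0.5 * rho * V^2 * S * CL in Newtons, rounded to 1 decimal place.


Step 1: Calculate dynamic pressure q = 0.5 * 0.651 * 76.7^2 = 0.5 * 0.651 * 5882.89 = 1914.8807 Pa
Step 2: Multiply by wing area and lift coefficient: L = 1914.8807 * 138.7 * 0.904
Step 3: L = 265593.9524 * 0.904 = 240096.9 N

240096.9


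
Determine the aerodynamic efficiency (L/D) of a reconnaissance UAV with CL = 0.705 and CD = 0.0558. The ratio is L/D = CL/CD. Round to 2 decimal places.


Step 1: L/D = CL / CD = 0.705 / 0.0558
Step 2: L/D = 12.63

12.63


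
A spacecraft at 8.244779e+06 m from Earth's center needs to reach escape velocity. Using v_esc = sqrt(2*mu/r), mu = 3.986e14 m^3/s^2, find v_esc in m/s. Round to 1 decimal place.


Step 1: 2*mu/r = 2 * 3.986e14 / 8.244779e+06 = 96691494.0958
Step 2: v_esc = sqrt(96691494.0958) = 9833.2 m/s

9833.2


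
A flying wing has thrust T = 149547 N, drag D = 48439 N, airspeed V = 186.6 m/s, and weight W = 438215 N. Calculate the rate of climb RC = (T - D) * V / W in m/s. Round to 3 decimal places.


Step 1: Excess thrust = T - D = 149547 - 48439 = 101108 N
Step 2: Excess power = 101108 * 186.6 = 18866752.8 W
Step 3: RC = 18866752.8 / 438215 = 43.054 m/s

43.054
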